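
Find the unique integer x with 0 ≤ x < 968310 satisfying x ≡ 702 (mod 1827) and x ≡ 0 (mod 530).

Write x = 702 + 1827·k. Then 1827·k ≡ 0 − 702 ≡ 358 (mod 530).
Need 1827⁻¹ mod 530. Extended Euclid on (530, 237):
530 = 2×237 + 56
237 = 4×56 + 13
56 = 4×13 + 4
13 = 3×4 + 1
4 = 4×1 + 0
Back-substitute:
1 = 13 − 3·4
1 = −3·56 + 13·13
1 = 13·237 − 55·56
1 = −55·530 + 123·237
1827⁻¹ ≡ 123 (mod 530), so k ≡ 123·358 ≡ 44 (mod 530).
x = 702 + 1827·44 = 81090.

81090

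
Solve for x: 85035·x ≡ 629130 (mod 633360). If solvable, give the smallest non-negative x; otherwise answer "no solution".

2942

First find gcd(85035, 633360):
633360 = 7*85035 + 38115
85035 = 2*38115 + 8805
38115 = 4*8805 + 2895
8805 = 3*2895 + 120
2895 = 24*120 + 15
120 = 8*15 + 0
gcd = 15 and 15 | 629130, so solutions exist. Divide through by 15: 5669x ≡ 41942 (mod 42224).
Now find 5669⁻¹ mod 42224:
42224 = 7×5669 + 2541
5669 = 2×2541 + 587
2541 = 4×587 + 193
587 = 3×193 + 8
193 = 24×8 + 1
8 = 8×1 + 0
Back-substitute:
1 = 193 − 24·8
1 = −24·587 + 73·193
1 = 73·2541 − 316·587
1 = −316·5669 + 705·2541
1 = 705·42224 − 5251·5669
So 5669·(-5251) ≡ 1 (mod 42224), i.e. 5669⁻¹ ≡ 36973.
Then x ≡ 36973·41942 ≡ 2942 (mod 42224); the smallest non-negative solution is x = 2942.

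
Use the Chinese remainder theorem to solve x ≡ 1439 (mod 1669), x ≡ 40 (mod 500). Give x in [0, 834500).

550540

Write x = 1439 + 1669·k. Then 1669·k ≡ 40 − 1439 ≡ 101 (mod 500).
Need 1669⁻¹ mod 500. Extended Euclid on (500, 169):
500 = 2×169 + 162
169 = 1×162 + 7
162 = 23×7 + 1
7 = 7×1 + 0
Back-substitute:
1 = 162 − 23·7
1 = −23·169 + 24·162
1 = 24·500 − 71·169
1669⁻¹ ≡ 429 (mod 500), so k ≡ 429·101 ≡ 329 (mod 500).
x = 1439 + 1669·329 = 550540.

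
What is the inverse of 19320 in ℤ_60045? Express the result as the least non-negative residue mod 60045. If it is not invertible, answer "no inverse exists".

no inverse exists

Euclidean algorithm on 60045, 19320:
60045 = 3*19320 + 2085
19320 = 9*2085 + 555
2085 = 3*555 + 420
555 = 1*420 + 135
420 = 3*135 + 15
135 = 9*15 + 0
The gcd is 15, not 1, hence no inverse exists.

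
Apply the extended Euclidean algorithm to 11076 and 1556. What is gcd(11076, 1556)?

4

Apply Euclid's algorithm to 11076 and 1556:
11076 = 7×1556 + 184
1556 = 8×184 + 84
184 = 2×84 + 16
84 = 5×16 + 4
16 = 4×4 + 0
gcd(11076, 1556) = 4.
Working backward:
4 = 84 − 5·16
4 = −5·184 + 11·84
4 = 11·1556 − 93·184
4 = −93·11076 + 662·1556
So 4 = (-93)·11076 + (662)·1556.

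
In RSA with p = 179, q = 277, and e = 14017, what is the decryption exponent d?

φ(n) = (p−1)(q−1) = 178·276 = 49128.
Need d with 14017·d ≡ 1 (mod 49128). Apply the extended Euclidean algorithm:
49128 = 3·14017 + 7077
14017 = 1·7077 + 6940
7077 = 1·6940 + 137
6940 = 50·137 + 90
137 = 1·90 + 47
90 = 1·47 + 43
47 = 1·43 + 4
43 = 10·4 + 3
4 = 1·3 + 1
3 = 3·1 + 0
Back-substitute:
1 = 4 − 3
1 = −43 + 11·4
1 = 11·47 − 12·43
1 = −12·90 + 23·47
1 = 23·137 − 35·90
1 = −35·6940 + 1773·137
1 = 1773·7077 − 1808·6940
1 = −1808·14017 + 3581·7077
1 = 3581·49128 − 12551·14017
So 14017·(-12551) ≡ 1 (mod 49128), hence d ≡ -12551 ≡ 36577 (mod 49128).

36577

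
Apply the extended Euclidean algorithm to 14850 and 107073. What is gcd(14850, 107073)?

Apply Euclid's algorithm to 107073 and 14850:
107073 = 7×14850 + 3123
14850 = 4×3123 + 2358
3123 = 1×2358 + 765
2358 = 3×765 + 63
765 = 12×63 + 9
63 = 7×9 + 0
gcd(14850, 107073) = 9.
Working backward:
9 = 765 − 12·63
9 = −12·2358 + 37·765
9 = 37·3123 − 49·2358
9 = −49·14850 + 233·3123
9 = 233·107073 − 1680·14850
So 9 = (233)·107073 + (-1680)·14850.

9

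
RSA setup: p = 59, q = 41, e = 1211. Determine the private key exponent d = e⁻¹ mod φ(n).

φ(n) = (p−1)(q−1) = 58·40 = 2320.
Need d with 1211·d ≡ 1 (mod 2320). Apply the extended Euclidean algorithm:
2320 = 1*1211 + 1109
1211 = 1*1109 + 102
1109 = 10*102 + 89
102 = 1*89 + 13
89 = 6*13 + 11
13 = 1*11 + 2
11 = 5*2 + 1
2 = 2*1 + 0
Back-substitute:
1 = 11 − 5·2
1 = −5·13 + 6·11
1 = 6·89 − 41·13
1 = −41·102 + 47·89
1 = 47·1109 − 511·102
1 = −511·1211 + 558·1109
1 = 558·2320 − 1069·1211
So 1211·(-1069) ≡ 1 (mod 2320), hence d ≡ -1069 ≡ 1251 (mod 2320).

1251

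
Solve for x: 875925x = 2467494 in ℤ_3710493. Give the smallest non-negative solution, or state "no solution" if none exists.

First find gcd(875925, 3710493):
3710493 = 4*875925 + 206793
875925 = 4*206793 + 48753
206793 = 4*48753 + 11781
48753 = 4*11781 + 1629
11781 = 7*1629 + 378
1629 = 4*378 + 117
378 = 3*117 + 27
117 = 4*27 + 9
27 = 3*9 + 0
gcd = 9 and 9 | 2467494, so solutions exist. Divide through by 9: 97325x ≡ 274166 (mod 412277).
Now find 97325⁻¹ mod 412277:
412277 = 4×97325 + 22977
97325 = 4×22977 + 5417
22977 = 4×5417 + 1309
5417 = 4×1309 + 181
1309 = 7×181 + 42
181 = 4×42 + 13
42 = 3×13 + 3
13 = 4×3 + 1
3 = 3×1 + 0
Back-substitute:
1 = 13 − 4·3
1 = −4·42 + 13·13
1 = 13·181 − 56·42
1 = −56·1309 + 405·181
1 = 405·5417 − 1676·1309
1 = −1676·22977 + 7109·5417
1 = 7109·97325 − 30112·22977
1 = −30112·412277 + 127557·97325
So 97325⁻¹ ≡ 127557 (mod 412277).
Then x ≡ 127557·274166 ≡ 395937 (mod 412277); the smallest non-negative solution is x = 395937.

395937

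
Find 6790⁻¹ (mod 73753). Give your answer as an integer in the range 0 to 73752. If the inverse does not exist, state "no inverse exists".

Run Euclid on (73753, 6790):
73753 = 10*6790 + 5853
6790 = 1*5853 + 937
5853 = 6*937 + 231
937 = 4*231 + 13
231 = 17*13 + 10
13 = 1*10 + 3
10 = 3*3 + 1
3 = 3*1 + 0
gcd = 1, so the inverse exists. Back-substitute:
1 = 10 − 3·3
1 = −3·13 + 4·10
1 = 4·231 − 71·13
1 = −71·937 + 288·231
1 = 288·5853 − 1799·937
1 = −1799·6790 + 2087·5853
1 = 2087·73753 − 22669·6790
Hence 6790⁻¹ ≡ -22669 ≡ 51084 (mod 73753).

51084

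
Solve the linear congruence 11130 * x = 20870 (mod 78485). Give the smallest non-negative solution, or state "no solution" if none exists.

First find gcd(11130, 78485):
78485 = 7*11130 + 575
11130 = 19*575 + 205
575 = 2*205 + 165
205 = 1*165 + 40
165 = 4*40 + 5
40 = 8*5 + 0
gcd = 5 and 5 | 20870, so solutions exist. Divide through by 5: 2226x ≡ 4174 (mod 15697).
Now find 2226⁻¹ mod 15697:
15697 = 7*2226 + 115
2226 = 19*115 + 41
115 = 2*41 + 33
41 = 1*33 + 8
33 = 4*8 + 1
8 = 8*1 + 0
Back-substitute:
1 = 33 − 4·8
1 = −4·41 + 5·33
1 = 5·115 − 14·41
1 = −14·2226 + 271·115
1 = 271·15697 − 1911·2226
So 2226·(-1911) ≡ 1 (mod 15697), i.e. 2226⁻¹ ≡ 13786.
Then x ≡ 13786·4174 ≡ 13259 (mod 15697); the smallest non-negative solution is x = 13259.

13259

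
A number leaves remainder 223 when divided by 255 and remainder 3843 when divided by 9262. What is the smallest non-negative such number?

Write x = 223 + 255·k. Then 255·k ≡ 3843 − 223 ≡ 3620 (mod 9262).
Need 255⁻¹ mod 9262. Extended Euclid on (9262, 255):
9262 = 36*255 + 82
255 = 3*82 + 9
82 = 9*9 + 1
9 = 9*1 + 0
Back-substitute:
1 = 82 − 9·9
1 = −9·255 + 28·82
1 = 28·9262 − 1017·255
255⁻¹ ≡ 8245 (mod 9262), so k ≡ 8245·3620 ≡ 4736 (mod 9262).
x = 223 + 255·4736 = 1207903.

1207903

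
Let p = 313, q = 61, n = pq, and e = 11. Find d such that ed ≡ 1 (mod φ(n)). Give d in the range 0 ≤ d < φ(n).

φ(n) = (p−1)(q−1) = 312·60 = 18720.
Need d with 11·d ≡ 1 (mod 18720). Apply the extended Euclidean algorithm:
18720 = 1701·11 + 9
11 = 1·9 + 2
9 = 4·2 + 1
2 = 2·1 + 0
Back-substitute:
1 = 9 − 4·2
1 = −4·11 + 5·9
1 = 5·18720 − 8509·11
So 11·(-8509) ≡ 1 (mod 18720), hence d ≡ -8509 ≡ 10211 (mod 18720).

10211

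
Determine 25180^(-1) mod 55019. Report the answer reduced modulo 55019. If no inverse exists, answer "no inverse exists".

gcd(55019, 25180) by repeated division:
55019 = 2·25180 + 4659
25180 = 5·4659 + 1885
4659 = 2·1885 + 889
1885 = 2·889 + 107
889 = 8·107 + 33
107 = 3·33 + 8
33 = 4·8 + 1
8 = 8·1 + 0
The gcd is 1. Working backward:
1 = 33 − 4·8
1 = −4·107 + 13·33
1 = 13·889 − 108·107
1 = −108·1885 + 229·889
1 = 229·4659 − 566·1885
1 = −566·25180 + 3059·4659
1 = 3059·55019 − 6684·25180
Hence 25180⁻¹ ≡ -6684 ≡ 48335 (mod 55019).

48335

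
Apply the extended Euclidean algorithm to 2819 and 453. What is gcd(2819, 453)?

1

Apply Euclid's algorithm to 2819 and 453:
2819 = 6×453 + 101
453 = 4×101 + 49
101 = 2×49 + 3
49 = 16×3 + 1
3 = 3×1 + 0
gcd(2819, 453) = 1.
Express as a combination:
1 = 49 − 16·3
1 = −16·101 + 33·49
1 = 33·453 − 148·101
1 = −148·2819 + 921·453
So 1 = (-148)·2819 + (921)·453.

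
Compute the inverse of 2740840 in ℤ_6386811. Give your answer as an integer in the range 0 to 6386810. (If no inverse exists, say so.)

Extended Euclidean algorithm:
6386811 = 2*2740840 + 905131
2740840 = 3*905131 + 25447
905131 = 35*25447 + 14486
25447 = 1*14486 + 10961
14486 = 1*10961 + 3525
10961 = 3*3525 + 386
3525 = 9*386 + 51
386 = 7*51 + 29
51 = 1*29 + 22
29 = 1*22 + 7
22 = 3*7 + 1
7 = 7*1 + 0
The gcd is 1. Working backward:
1 = 22 − 3·7
1 = −3·29 + 4·22
1 = 4·51 − 7·29
1 = −7·386 + 53·51
1 = 53·3525 − 484·386
1 = −484·10961 + 1505·3525
1 = 1505·14486 − 1989·10961
1 = −1989·25447 + 3494·14486
1 = 3494·905131 − 124279·25447
1 = −124279·2740840 + 376331·905131
1 = 376331·6386811 − 876941·2740840
Thus 2740840·(-876941) ≡ 1 (mod 6386811); reducing, -876941 mod 6386811 = 5509870.

5509870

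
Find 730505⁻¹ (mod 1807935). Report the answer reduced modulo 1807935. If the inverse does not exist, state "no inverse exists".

Euclidean algorithm on 1807935, 730505:
1807935 = 2*730505 + 346925
730505 = 2*346925 + 36655
346925 = 9*36655 + 17030
36655 = 2*17030 + 2595
17030 = 6*2595 + 1460
2595 = 1*1460 + 1135
1460 = 1*1135 + 325
1135 = 3*325 + 160
325 = 2*160 + 5
160 = 32*5 + 0
gcd(730505, 1807935) = 5 ≠ 1, so 730505 has no multiplicative inverse modulo 1807935.

no inverse exists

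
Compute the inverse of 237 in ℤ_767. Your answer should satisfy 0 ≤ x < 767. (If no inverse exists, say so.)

178

gcd(767, 237) by repeated division:
767 = 3×237 + 56
237 = 4×56 + 13
56 = 4×13 + 4
13 = 3×4 + 1
4 = 4×1 + 0
Since gcd(237, 767) = 1, back-substitute to write 1 as a combination:
1 = 13 − 3·4
1 = −3·56 + 13·13
1 = 13·237 − 55·56
1 = −55·767 + 178·237
So 237·178 ≡ 1 (mod 767).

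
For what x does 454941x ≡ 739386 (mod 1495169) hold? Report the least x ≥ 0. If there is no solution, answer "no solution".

795045

First find gcd(454941, 1495169):
1495169 = 3*454941 + 130346
454941 = 3*130346 + 63903
130346 = 2*63903 + 2540
63903 = 25*2540 + 403
2540 = 6*403 + 122
403 = 3*122 + 37
122 = 3*37 + 11
37 = 3*11 + 4
11 = 2*4 + 3
4 = 1*3 + 1
3 = 3*1 + 0
gcd = 1, so a unique solution mod 1495169 exists.
Back-substitute for the Bézout coefficients:
1 = 4 − 3
1 = −11 + 3·4
1 = 3·37 − 10·11
1 = −10·122 + 33·37
1 = 33·403 − 109·122
1 = −109·2540 + 687·403
1 = 687·63903 − 17284·2540
1 = −17284·130346 + 35255·63903
1 = 35255·454941 − 123049·130346
1 = −123049·1495169 + 404402·454941
So 454941·(404402) ≡ 1 (mod 1495169), giving 454941⁻¹ ≡ 404402.
x ≡ 454941⁻¹·739386 ≡ 404402·739386 ≡ 795045 (mod 1495169).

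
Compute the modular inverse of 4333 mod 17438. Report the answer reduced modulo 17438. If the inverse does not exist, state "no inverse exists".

9377

Run Euclid on (17438, 4333):
17438 = 4*4333 + 106
4333 = 40*106 + 93
106 = 1*93 + 13
93 = 7*13 + 2
13 = 6*2 + 1
2 = 2*1 + 0
The gcd is 1. Working backward:
1 = 13 − 6·2
1 = −6·93 + 43·13
1 = 43·106 − 49·93
1 = −49·4333 + 2003·106
1 = 2003·17438 − 8061·4333
Hence 4333⁻¹ ≡ -8061 ≡ 9377 (mod 17438).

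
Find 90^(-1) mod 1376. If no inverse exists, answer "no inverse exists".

no inverse exists

Euclidean algorithm on 1376, 90:
1376 = 15*90 + 26
90 = 3*26 + 12
26 = 2*12 + 2
12 = 6*2 + 0
Since gcd = 2 > 1, 90 is not a unit mod 1376.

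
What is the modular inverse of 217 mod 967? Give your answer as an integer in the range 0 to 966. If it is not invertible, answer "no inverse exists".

713

Apply the Euclidean algorithm to 967 and 217:
967 = 4×217 + 99
217 = 2×99 + 19
99 = 5×19 + 4
19 = 4×4 + 3
4 = 1×3 + 1
3 = 3×1 + 0
Since gcd(217, 967) = 1, back-substitute to write 1 as a combination:
1 = 4 − 3
1 = −19 + 5·4
1 = 5·99 − 26·19
1 = −26·217 + 57·99
1 = 57·967 − 254·217
So 217·(-254) ≡ 1 (mod 967), and -254 ≡ 713 (mod 967).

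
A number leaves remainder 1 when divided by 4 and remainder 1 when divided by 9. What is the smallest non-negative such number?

1

Write x = 1 + 4·k. Then 4·k ≡ 1 − 1 ≡ 0 (mod 9).
Need 4⁻¹ mod 9. Extended Euclid on (9, 4):
9 = 2*4 + 1
4 = 4*1 + 0
Back-substitute:
1 = 9 − 2·4
4⁻¹ ≡ 7 (mod 9), so k ≡ 7·0 ≡ 0 (mod 9).
x = 1 + 4·0 = 1.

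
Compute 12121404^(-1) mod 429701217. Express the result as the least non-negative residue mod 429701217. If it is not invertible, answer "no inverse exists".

no inverse exists

Compute gcd(12121404, 429701217):
429701217 = 35*12121404 + 5452077
12121404 = 2*5452077 + 1217250
5452077 = 4*1217250 + 583077
1217250 = 2*583077 + 51096
583077 = 11*51096 + 21021
51096 = 2*21021 + 9054
21021 = 2*9054 + 2913
9054 = 3*2913 + 315
2913 = 9*315 + 78
315 = 4*78 + 3
78 = 26*3 + 0
gcd(12121404, 429701217) = 3 ≠ 1, so 12121404 has no multiplicative inverse modulo 429701217.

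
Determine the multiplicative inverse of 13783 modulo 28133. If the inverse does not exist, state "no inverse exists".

no inverse exists

Compute gcd(13783, 28133):
28133 = 2*13783 + 567
13783 = 24*567 + 175
567 = 3*175 + 42
175 = 4*42 + 7
42 = 6*7 + 0
The gcd is 7, not 1, hence no inverse exists.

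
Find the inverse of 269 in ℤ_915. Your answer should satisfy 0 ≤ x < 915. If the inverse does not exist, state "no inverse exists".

Apply the Euclidean algorithm to 915 and 269:
915 = 3·269 + 108
269 = 2·108 + 53
108 = 2·53 + 2
53 = 26·2 + 1
2 = 2·1 + 0
The gcd is 1. Working backward:
1 = 53 − 26·2
1 = −26·108 + 53·53
1 = 53·269 − 132·108
1 = −132·915 + 449·269
So 269·449 ≡ 1 (mod 915).

449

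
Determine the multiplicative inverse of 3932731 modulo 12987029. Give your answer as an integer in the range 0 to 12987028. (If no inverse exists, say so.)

Euclidean algorithm on 12987029, 3932731:
12987029 = 3*3932731 + 1188836
3932731 = 3*1188836 + 366223
1188836 = 3*366223 + 90167
366223 = 4*90167 + 5555
90167 = 16*5555 + 1287
5555 = 4*1287 + 407
1287 = 3*407 + 66
407 = 6*66 + 11
66 = 6*11 + 0
gcd(3932731, 12987029) = 11 ≠ 1, so 3932731 has no multiplicative inverse modulo 12987029.

no inverse exists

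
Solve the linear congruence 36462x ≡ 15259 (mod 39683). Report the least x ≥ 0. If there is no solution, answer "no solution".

First find gcd(36462, 39683):
39683 = 1*36462 + 3221
36462 = 11*3221 + 1031
3221 = 3*1031 + 128
1031 = 8*128 + 7
128 = 18*7 + 2
7 = 3*2 + 1
2 = 2*1 + 0
gcd = 1, so a unique solution mod 39683 exists.
Back-substitute for the Bézout coefficients:
1 = 7 − 3·2
1 = −3·128 + 55·7
1 = 55·1031 − 443·128
1 = −443·3221 + 1384·1031
1 = 1384·36462 − 15667·3221
1 = −15667·39683 + 17051·36462
So 36462·(17051) ≡ 1 (mod 39683), giving 36462⁻¹ ≡ 17051.
x ≡ 36462⁻¹·15259 ≡ 17051·15259 ≡ 19461 (mod 39683).

19461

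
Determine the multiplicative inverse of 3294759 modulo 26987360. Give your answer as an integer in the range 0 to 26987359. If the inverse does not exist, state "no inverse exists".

6249239

Extended Euclidean algorithm:
26987360 = 8×3294759 + 629288
3294759 = 5×629288 + 148319
629288 = 4×148319 + 36012
148319 = 4×36012 + 4271
36012 = 8×4271 + 1844
4271 = 2×1844 + 583
1844 = 3×583 + 95
583 = 6×95 + 13
95 = 7×13 + 4
13 = 3×4 + 1
4 = 4×1 + 0
Since gcd(3294759, 26987360) = 1, back-substitute to write 1 as a combination:
1 = 13 − 3·4
1 = −3·95 + 22·13
1 = 22·583 − 135·95
1 = −135·1844 + 427·583
1 = 427·4271 − 989·1844
1 = −989·36012 + 8339·4271
1 = 8339·148319 − 34345·36012
1 = −34345·629288 + 145719·148319
1 = 145719·3294759 − 762940·629288
1 = −762940·26987360 + 6249239·3294759
So 3294759·6249239 ≡ 1 (mod 26987360).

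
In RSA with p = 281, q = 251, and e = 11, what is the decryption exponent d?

φ(n) = (p−1)(q−1) = 280·250 = 70000.
Need d with 11·d ≡ 1 (mod 70000). Apply the extended Euclidean algorithm:
70000 = 6363×11 + 7
11 = 1×7 + 4
7 = 1×4 + 3
4 = 1×3 + 1
3 = 3×1 + 0
Back-substitute:
1 = 4 − 3
1 = −7 + 2·4
1 = 2·11 − 3·7
1 = −3·70000 + 19091·11
So 11·19091 ≡ 1 (mod 70000), hence d = 19091.

19091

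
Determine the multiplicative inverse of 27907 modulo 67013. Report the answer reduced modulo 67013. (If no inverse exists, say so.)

Run Euclid on (67013, 27907):
67013 = 2·27907 + 11199
27907 = 2·11199 + 5509
11199 = 2·5509 + 181
5509 = 30·181 + 79
181 = 2·79 + 23
79 = 3·23 + 10
23 = 2·10 + 3
10 = 3·3 + 1
3 = 3·1 + 0
The gcd is 1. Working backward:
1 = 10 − 3·3
1 = −3·23 + 7·10
1 = 7·79 − 24·23
1 = −24·181 + 55·79
1 = 55·5509 − 1674·181
1 = −1674·11199 + 3403·5509
1 = 3403·27907 − 8480·11199
1 = −8480·67013 + 20363·27907
So 27907·20363 ≡ 1 (mod 67013).

20363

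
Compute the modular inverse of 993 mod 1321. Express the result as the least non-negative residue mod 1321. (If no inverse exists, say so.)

294

Apply the Euclidean algorithm to 1321 and 993:
1321 = 1×993 + 328
993 = 3×328 + 9
328 = 36×9 + 4
9 = 2×4 + 1
4 = 4×1 + 0
Since gcd(993, 1321) = 1, back-substitute to write 1 as a combination:
1 = 9 − 2·4
1 = −2·328 + 73·9
1 = 73·993 − 221·328
1 = −221·1321 + 294·993
So 993·294 ≡ 1 (mod 1321).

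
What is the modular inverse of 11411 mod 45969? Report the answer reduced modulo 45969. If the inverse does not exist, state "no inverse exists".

44696

gcd(45969, 11411) by repeated division:
45969 = 4·11411 + 325
11411 = 35·325 + 36
325 = 9·36 + 1
36 = 36·1 + 0
The gcd is 1. Working backward:
1 = 325 − 9·36
1 = −9·11411 + 316·325
1 = 316·45969 − 1273·11411
Hence 11411⁻¹ ≡ -1273 ≡ 44696 (mod 45969).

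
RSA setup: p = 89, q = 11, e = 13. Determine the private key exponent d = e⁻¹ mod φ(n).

677

φ(n) = (p−1)(q−1) = 88·10 = 880.
Need d with 13·d ≡ 1 (mod 880). Apply the extended Euclidean algorithm:
880 = 67*13 + 9
13 = 1*9 + 4
9 = 2*4 + 1
4 = 4*1 + 0
Back-substitute:
1 = 9 − 2·4
1 = −2·13 + 3·9
1 = 3·880 − 203·13
So 13·(-203) ≡ 1 (mod 880), hence d ≡ -203 ≡ 677 (mod 880).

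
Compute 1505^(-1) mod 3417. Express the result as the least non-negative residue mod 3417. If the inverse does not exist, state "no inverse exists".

1889

Extended Euclidean algorithm:
3417 = 2*1505 + 407
1505 = 3*407 + 284
407 = 1*284 + 123
284 = 2*123 + 38
123 = 3*38 + 9
38 = 4*9 + 2
9 = 4*2 + 1
2 = 2*1 + 0
Since gcd(1505, 3417) = 1, back-substitute to write 1 as a combination:
1 = 9 − 4·2
1 = −4·38 + 17·9
1 = 17·123 − 55·38
1 = −55·284 + 127·123
1 = 127·407 − 182·284
1 = −182·1505 + 673·407
1 = 673·3417 − 1528·1505
So 1505·(-1528) ≡ 1 (mod 3417), and -1528 ≡ 1889 (mod 3417).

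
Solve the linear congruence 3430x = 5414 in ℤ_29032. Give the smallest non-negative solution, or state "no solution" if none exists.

6629

First find gcd(3430, 29032):
29032 = 8*3430 + 1592
3430 = 2*1592 + 246
1592 = 6*246 + 116
246 = 2*116 + 14
116 = 8*14 + 4
14 = 3*4 + 2
4 = 2*2 + 0
gcd = 2 and 2 | 5414, so solutions exist. Divide through by 2: 1715x ≡ 2707 (mod 14516).
Now find 1715⁻¹ mod 14516:
14516 = 8×1715 + 796
1715 = 2×796 + 123
796 = 6×123 + 58
123 = 2×58 + 7
58 = 8×7 + 2
7 = 3×2 + 1
2 = 2×1 + 0
Back-substitute:
1 = 7 − 3·2
1 = −3·58 + 25·7
1 = 25·123 − 53·58
1 = −53·796 + 343·123
1 = 343·1715 − 739·796
1 = −739·14516 + 6255·1715
So 1715⁻¹ ≡ 6255 (mod 14516).
Then x ≡ 6255·2707 ≡ 6629 (mod 14516); the smallest non-negative solution is x = 6629.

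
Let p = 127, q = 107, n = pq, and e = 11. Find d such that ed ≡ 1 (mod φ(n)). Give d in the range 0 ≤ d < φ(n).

φ(n) = (p−1)(q−1) = 126·106 = 13356.
Need d with 11·d ≡ 1 (mod 13356). Apply the extended Euclidean algorithm:
13356 = 1214×11 + 2
11 = 5×2 + 1
2 = 2×1 + 0
Back-substitute:
1 = 11 − 5·2
1 = −5·13356 + 6071·11
So 11·6071 ≡ 1 (mod 13356), hence d = 6071.

6071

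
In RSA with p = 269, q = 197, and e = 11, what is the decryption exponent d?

33427

φ(n) = (p−1)(q−1) = 268·196 = 52528.
Need d with 11·d ≡ 1 (mod 52528). Apply the extended Euclidean algorithm:
52528 = 4775×11 + 3
11 = 3×3 + 2
3 = 1×2 + 1
2 = 2×1 + 0
Back-substitute:
1 = 3 − 2
1 = −11 + 4·3
1 = 4·52528 − 19101·11
So 11·(-19101) ≡ 1 (mod 52528), hence d ≡ -19101 ≡ 33427 (mod 52528).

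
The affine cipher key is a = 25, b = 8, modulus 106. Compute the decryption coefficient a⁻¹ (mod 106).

Apply the Euclidean algorithm to 106 and 25:
106 = 4*25 + 6
25 = 4*6 + 1
6 = 6*1 + 0
Since gcd(25, 106) = 1, back-substitute to write 1 as a combination:
1 = 25 − 4·6
1 = −4·106 + 17·25
So 25·17 ≡ 1 (mod 106).

17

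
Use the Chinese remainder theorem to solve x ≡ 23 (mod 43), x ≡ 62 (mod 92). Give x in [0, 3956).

Write x = 23 + 43·k. Then 43·k ≡ 62 − 23 ≡ 39 (mod 92).
Need 43⁻¹ mod 92. Extended Euclid on (92, 43):
92 = 2*43 + 6
43 = 7*6 + 1
6 = 6*1 + 0
Back-substitute:
1 = 43 − 7·6
1 = −7·92 + 15·43
43⁻¹ ≡ 15 (mod 92), so k ≡ 15·39 ≡ 33 (mod 92).
x = 23 + 43·33 = 1442.

1442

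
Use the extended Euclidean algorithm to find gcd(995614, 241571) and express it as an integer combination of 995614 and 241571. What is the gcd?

1

Apply Euclid's algorithm to 995614 and 241571:
995614 = 4×241571 + 29330
241571 = 8×29330 + 6931
29330 = 4×6931 + 1606
6931 = 4×1606 + 507
1606 = 3×507 + 85
507 = 5×85 + 82
85 = 1×82 + 3
82 = 27×3 + 1
3 = 3×1 + 0
gcd(995614, 241571) = 1.
Back-substituting:
1 = 82 − 27·3
1 = −27·85 + 28·82
1 = 28·507 − 167·85
1 = −167·1606 + 529·507
1 = 529·6931 − 2283·1606
1 = −2283·29330 + 9661·6931
1 = 9661·241571 − 79571·29330
1 = −79571·995614 + 327945·241571
So 1 = (-79571)·995614 + (327945)·241571.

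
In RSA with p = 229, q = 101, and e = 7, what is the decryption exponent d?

19543

φ(n) = (p−1)(q−1) = 228·100 = 22800.
Need d with 7·d ≡ 1 (mod 22800). Apply the extended Euclidean algorithm:
22800 = 3257×7 + 1
7 = 7×1 + 0
Back-substitute:
1 = 22800 − 3257·7
So 7·(-3257) ≡ 1 (mod 22800), hence d ≡ -3257 ≡ 19543 (mod 22800).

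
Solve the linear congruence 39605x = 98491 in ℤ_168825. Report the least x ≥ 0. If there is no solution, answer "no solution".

no solution

gcd(39605, 168825):
168825 = 4×39605 + 10405
39605 = 3×10405 + 8390
10405 = 1×8390 + 2015
8390 = 4×2015 + 330
2015 = 6×330 + 35
330 = 9×35 + 15
35 = 2×15 + 5
15 = 3×5 + 0
gcd = 5, but 5 ∤ 98491, so the congruence has no solution.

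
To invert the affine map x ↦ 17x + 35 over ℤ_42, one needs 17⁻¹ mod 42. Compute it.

5

gcd(42, 17) by repeated division:
42 = 2×17 + 8
17 = 2×8 + 1
8 = 8×1 + 0
The gcd is 1. Working backward:
1 = 17 − 2·8
1 = −2·42 + 5·17
So 17·5 ≡ 1 (mod 42).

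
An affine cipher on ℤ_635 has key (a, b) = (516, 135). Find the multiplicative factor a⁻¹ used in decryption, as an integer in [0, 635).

Run Euclid on (635, 516):
635 = 1×516 + 119
516 = 4×119 + 40
119 = 2×40 + 39
40 = 1×39 + 1
39 = 39×1 + 0
gcd = 1, so the inverse exists. Back-substitute:
1 = 40 − 39
1 = −119 + 3·40
1 = 3·516 − 13·119
1 = −13·635 + 16·516
So 516·16 ≡ 1 (mod 635).

16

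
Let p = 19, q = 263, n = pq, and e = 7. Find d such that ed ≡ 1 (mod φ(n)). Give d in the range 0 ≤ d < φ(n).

2695

φ(n) = (p−1)(q−1) = 18·262 = 4716.
Need d with 7·d ≡ 1 (mod 4716). Apply the extended Euclidean algorithm:
4716 = 673·7 + 5
7 = 1·5 + 2
5 = 2·2 + 1
2 = 2·1 + 0
Back-substitute:
1 = 5 − 2·2
1 = −2·7 + 3·5
1 = 3·4716 − 2021·7
So 7·(-2021) ≡ 1 (mod 4716), hence d ≡ -2021 ≡ 2695 (mod 4716).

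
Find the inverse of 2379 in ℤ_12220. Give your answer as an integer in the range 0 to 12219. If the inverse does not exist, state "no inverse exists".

Euclidean algorithm on 12220, 2379:
12220 = 5·2379 + 325
2379 = 7·325 + 104
325 = 3·104 + 13
104 = 8·13 + 0
Since gcd = 13 > 1, 2379 is not a unit mod 12220.

no inverse exists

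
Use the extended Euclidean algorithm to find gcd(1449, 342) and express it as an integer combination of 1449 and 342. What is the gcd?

9

Apply Euclid's algorithm to 1449 and 342:
1449 = 4*342 + 81
342 = 4*81 + 18
81 = 4*18 + 9
18 = 2*9 + 0
gcd(1449, 342) = 9.
Express as a combination:
9 = 81 − 4·18
9 = −4·342 + 17·81
9 = 17·1449 − 72·342
So 9 = (17)·1449 + (-72)·342.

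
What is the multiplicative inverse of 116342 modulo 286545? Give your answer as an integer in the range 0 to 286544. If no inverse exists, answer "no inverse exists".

220028

Run Euclid on (286545, 116342):
286545 = 2·116342 + 53861
116342 = 2·53861 + 8620
53861 = 6·8620 + 2141
8620 = 4·2141 + 56
2141 = 38·56 + 13
56 = 4·13 + 4
13 = 3·4 + 1
4 = 4·1 + 0
The gcd is 1. Working backward:
1 = 13 − 3·4
1 = −3·56 + 13·13
1 = 13·2141 − 497·56
1 = −497·8620 + 2001·2141
1 = 2001·53861 − 12503·8620
1 = −12503·116342 + 27007·53861
1 = 27007·286545 − 66517·116342
Hence 116342⁻¹ ≡ -66517 ≡ 220028 (mod 286545).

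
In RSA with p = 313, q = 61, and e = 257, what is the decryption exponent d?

11873

φ(n) = (p−1)(q−1) = 312·60 = 18720.
Need d with 257·d ≡ 1 (mod 18720). Apply the extended Euclidean algorithm:
18720 = 72·257 + 216
257 = 1·216 + 41
216 = 5·41 + 11
41 = 3·11 + 8
11 = 1·8 + 3
8 = 2·3 + 2
3 = 1·2 + 1
2 = 2·1 + 0
Back-substitute:
1 = 3 − 2
1 = −8 + 3·3
1 = 3·11 − 4·8
1 = −4·41 + 15·11
1 = 15·216 − 79·41
1 = −79·257 + 94·216
1 = 94·18720 − 6847·257
So 257·(-6847) ≡ 1 (mod 18720), hence d ≡ -6847 ≡ 11873 (mod 18720).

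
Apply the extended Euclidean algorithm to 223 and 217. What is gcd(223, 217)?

Apply Euclid's algorithm to 223 and 217:
223 = 1×217 + 6
217 = 36×6 + 1
6 = 6×1 + 0
gcd(223, 217) = 1.
Working backward:
1 = 217 − 36·6
1 = −36·223 + 37·217
So 1 = (-36)·223 + (37)·217.

1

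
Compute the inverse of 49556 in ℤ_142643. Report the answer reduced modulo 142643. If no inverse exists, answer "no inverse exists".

Apply the Euclidean algorithm to 142643 and 49556:
142643 = 2×49556 + 43531
49556 = 1×43531 + 6025
43531 = 7×6025 + 1356
6025 = 4×1356 + 601
1356 = 2×601 + 154
601 = 3×154 + 139
154 = 1×139 + 15
139 = 9×15 + 4
15 = 3×4 + 3
4 = 1×3 + 1
3 = 3×1 + 0
Since gcd(49556, 142643) = 1, back-substitute to write 1 as a combination:
1 = 4 − 3
1 = −15 + 4·4
1 = 4·139 − 37·15
1 = −37·154 + 41·139
1 = 41·601 − 160·154
1 = −160·1356 + 361·601
1 = 361·6025 − 1604·1356
1 = −1604·43531 + 11589·6025
1 = 11589·49556 − 13193·43531
1 = −13193·142643 + 37975·49556
So 49556·37975 ≡ 1 (mod 142643).

37975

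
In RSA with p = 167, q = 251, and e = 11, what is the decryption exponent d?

φ(n) = (p−1)(q−1) = 166·250 = 41500.
Need d with 11·d ≡ 1 (mod 41500). Apply the extended Euclidean algorithm:
41500 = 3772·11 + 8
11 = 1·8 + 3
8 = 2·3 + 2
3 = 1·2 + 1
2 = 2·1 + 0
Back-substitute:
1 = 3 − 2
1 = −8 + 3·3
1 = 3·11 − 4·8
1 = −4·41500 + 15091·11
So 11·15091 ≡ 1 (mod 41500), hence d = 15091.

15091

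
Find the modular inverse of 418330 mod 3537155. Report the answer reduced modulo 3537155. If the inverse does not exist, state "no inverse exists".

no inverse exists

Compute gcd(418330, 3537155):
3537155 = 8·418330 + 190515
418330 = 2·190515 + 37300
190515 = 5·37300 + 4015
37300 = 9·4015 + 1165
4015 = 3·1165 + 520
1165 = 2·520 + 125
520 = 4·125 + 20
125 = 6·20 + 5
20 = 4·5 + 0
The gcd is 5, not 1, hence no inverse exists.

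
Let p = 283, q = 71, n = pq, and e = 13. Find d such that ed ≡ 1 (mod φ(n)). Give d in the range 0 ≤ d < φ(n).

3037

φ(n) = (p−1)(q−1) = 282·70 = 19740.
Need d with 13·d ≡ 1 (mod 19740). Apply the extended Euclidean algorithm:
19740 = 1518×13 + 6
13 = 2×6 + 1
6 = 6×1 + 0
Back-substitute:
1 = 13 − 2·6
1 = −2·19740 + 3037·13
So 13·3037 ≡ 1 (mod 19740), hence d = 3037.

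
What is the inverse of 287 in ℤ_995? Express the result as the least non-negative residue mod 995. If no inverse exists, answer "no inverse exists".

943

Run Euclid on (995, 287):
995 = 3·287 + 134
287 = 2·134 + 19
134 = 7·19 + 1
19 = 19·1 + 0
gcd = 1, so the inverse exists. Back-substitute:
1 = 134 − 7·19
1 = −7·287 + 15·134
1 = 15·995 − 52·287
So 287·(-52) ≡ 1 (mod 995), and -52 ≡ 943 (mod 995).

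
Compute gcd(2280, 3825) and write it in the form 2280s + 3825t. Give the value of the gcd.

15

Repeated division:
3825 = 1×2280 + 1545
2280 = 1×1545 + 735
1545 = 2×735 + 75
735 = 9×75 + 60
75 = 1×60 + 15
60 = 4×15 + 0
gcd(2280, 3825) = 15.
Working backward:
15 = 75 − 60
15 = −735 + 10·75
15 = 10·1545 − 21·735
15 = −21·2280 + 31·1545
15 = 31·3825 − 52·2280
So 15 = (31)·3825 + (-52)·2280.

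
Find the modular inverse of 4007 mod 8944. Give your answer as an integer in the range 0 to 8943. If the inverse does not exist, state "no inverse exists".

5703

gcd(8944, 4007) by repeated division:
8944 = 2*4007 + 930
4007 = 4*930 + 287
930 = 3*287 + 69
287 = 4*69 + 11
69 = 6*11 + 3
11 = 3*3 + 2
3 = 1*2 + 1
2 = 2*1 + 0
Since gcd(4007, 8944) = 1, back-substitute to write 1 as a combination:
1 = 3 − 2
1 = −11 + 4·3
1 = 4·69 − 25·11
1 = −25·287 + 104·69
1 = 104·930 − 337·287
1 = −337·4007 + 1452·930
1 = 1452·8944 − 3241·4007
Thus 4007·(-3241) ≡ 1 (mod 8944); reducing, -3241 mod 8944 = 5703.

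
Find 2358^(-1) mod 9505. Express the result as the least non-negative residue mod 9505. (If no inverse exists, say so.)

Apply the Euclidean algorithm to 9505 and 2358:
9505 = 4*2358 + 73
2358 = 32*73 + 22
73 = 3*22 + 7
22 = 3*7 + 1
7 = 7*1 + 0
The gcd is 1. Working backward:
1 = 22 − 3·7
1 = −3·73 + 10·22
1 = 10·2358 − 323·73
1 = −323·9505 + 1302·2358
So 2358·1302 ≡ 1 (mod 9505).

1302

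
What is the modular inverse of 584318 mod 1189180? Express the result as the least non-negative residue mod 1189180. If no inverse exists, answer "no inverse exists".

no inverse exists

Compute gcd(584318, 1189180):
1189180 = 2·584318 + 20544
584318 = 28·20544 + 9086
20544 = 2·9086 + 2372
9086 = 3·2372 + 1970
2372 = 1·1970 + 402
1970 = 4·402 + 362
402 = 1·362 + 40
362 = 9·40 + 2
40 = 20·2 + 0
gcd(584318, 1189180) = 2 ≠ 1, so 584318 has no multiplicative inverse modulo 1189180.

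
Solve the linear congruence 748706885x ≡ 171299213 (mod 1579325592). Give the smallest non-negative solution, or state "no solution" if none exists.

1407430705

First find gcd(748706885, 1579325592):
1579325592 = 2·748706885 + 81911822
748706885 = 9·81911822 + 11500487
81911822 = 7·11500487 + 1408413
11500487 = 8·1408413 + 233183
1408413 = 6·233183 + 9315
233183 = 25·9315 + 308
9315 = 30·308 + 75
308 = 4·75 + 8
75 = 9·8 + 3
8 = 2·3 + 2
3 = 1·2 + 1
2 = 2·1 + 0
gcd = 1, so a unique solution mod 1579325592 exists.
Back-substitute for the Bézout coefficients:
1 = 3 − 2
1 = −8 + 3·3
1 = 3·75 − 28·8
1 = −28·308 + 115·75
1 = 115·9315 − 3478·308
1 = −3478·233183 + 87065·9315
1 = 87065·1408413 − 525868·233183
1 = −525868·11500487 + 4294009·1408413
1 = 4294009·81911822 − 30583931·11500487
1 = −30583931·748706885 + 279549388·81911822
1 = 279549388·1579325592 − 589682707·748706885
So 748706885·(-589682707) ≡ 1 (mod 1579325592), giving 748706885⁻¹ ≡ 989642885.
x ≡ 748706885⁻¹·171299213 ≡ 989642885·171299213 ≡ 1407430705 (mod 1579325592).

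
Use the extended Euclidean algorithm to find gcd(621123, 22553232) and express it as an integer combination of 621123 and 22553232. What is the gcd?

Apply Euclid's algorithm to 22553232 and 621123:
22553232 = 36*621123 + 192804
621123 = 3*192804 + 42711
192804 = 4*42711 + 21960
42711 = 1*21960 + 20751
21960 = 1*20751 + 1209
20751 = 17*1209 + 198
1209 = 6*198 + 21
198 = 9*21 + 9
21 = 2*9 + 3
9 = 3*3 + 0
gcd(621123, 22553232) = 3.
Back-substituting:
3 = 21 − 2·9
3 = −2·198 + 19·21
3 = 19·1209 − 116·198
3 = −116·20751 + 1991·1209
3 = 1991·21960 − 2107·20751
3 = −2107·42711 + 4098·21960
3 = 4098·192804 − 18499·42711
3 = −18499·621123 + 59595·192804
3 = 59595·22553232 − 2163919·621123
So 3 = (59595)·22553232 + (-2163919)·621123.

3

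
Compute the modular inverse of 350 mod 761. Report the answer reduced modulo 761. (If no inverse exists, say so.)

gcd(761, 350) by repeated division:
761 = 2*350 + 61
350 = 5*61 + 45
61 = 1*45 + 16
45 = 2*16 + 13
16 = 1*13 + 3
13 = 4*3 + 1
3 = 3*1 + 0
Since gcd(350, 761) = 1, back-substitute to write 1 as a combination:
1 = 13 − 4·3
1 = −4·16 + 5·13
1 = 5·45 − 14·16
1 = −14·61 + 19·45
1 = 19·350 − 109·61
1 = −109·761 + 237·350
So 350·237 ≡ 1 (mod 761).

237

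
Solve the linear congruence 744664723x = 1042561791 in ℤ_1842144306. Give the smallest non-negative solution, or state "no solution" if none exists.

1058720097

First find gcd(744664723, 1842144306):
1842144306 = 2×744664723 + 352814860
744664723 = 2×352814860 + 39035003
352814860 = 9×39035003 + 1499833
39035003 = 26×1499833 + 39345
1499833 = 38×39345 + 4723
39345 = 8×4723 + 1561
4723 = 3×1561 + 40
1561 = 39×40 + 1
40 = 40×1 + 0
gcd = 1, so a unique solution mod 1842144306 exists.
Back-substitute for the Bézout coefficients:
1 = 1561 − 39·40
1 = −39·4723 + 118·1561
1 = 118·39345 − 983·4723
1 = −983·1499833 + 37472·39345
1 = 37472·39035003 − 975255·1499833
1 = −975255·352814860 + 8814767·39035003
1 = 8814767·744664723 − 18604789·352814860
1 = −18604789·1842144306 + 46024345·744664723
So 744664723·(46024345) ≡ 1 (mod 1842144306), giving 744664723⁻¹ ≡ 46024345.
x ≡ 744664723⁻¹·1042561791 ≡ 46024345·1042561791 ≡ 1058720097 (mod 1842144306).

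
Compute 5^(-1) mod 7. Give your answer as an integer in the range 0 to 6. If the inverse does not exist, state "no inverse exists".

gcd(7, 5) by repeated division:
7 = 1·5 + 2
5 = 2·2 + 1
2 = 2·1 + 0
The gcd is 1. Working backward:
1 = 5 − 2·2
1 = −2·7 + 3·5
So 5·3 ≡ 1 (mod 7).

3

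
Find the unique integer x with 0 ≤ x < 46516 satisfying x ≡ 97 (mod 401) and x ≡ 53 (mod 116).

12929

Write x = 97 + 401·k. Then 401·k ≡ 53 − 97 ≡ 72 (mod 116).
Need 401⁻¹ mod 116. Extended Euclid on (116, 53):
116 = 2*53 + 10
53 = 5*10 + 3
10 = 3*3 + 1
3 = 3*1 + 0
Back-substitute:
1 = 10 − 3·3
1 = −3·53 + 16·10
1 = 16·116 − 35·53
401⁻¹ ≡ 81 (mod 116), so k ≡ 81·72 ≡ 32 (mod 116).
x = 97 + 401·32 = 12929.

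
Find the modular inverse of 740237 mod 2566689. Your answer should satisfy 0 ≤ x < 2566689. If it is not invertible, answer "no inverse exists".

Extended Euclidean algorithm:
2566689 = 3·740237 + 345978
740237 = 2·345978 + 48281
345978 = 7·48281 + 8011
48281 = 6·8011 + 215
8011 = 37·215 + 56
215 = 3·56 + 47
56 = 1·47 + 9
47 = 5·9 + 2
9 = 4·2 + 1
2 = 2·1 + 0
gcd = 1, so the inverse exists. Back-substitute:
1 = 9 − 4·2
1 = −4·47 + 21·9
1 = 21·56 − 25·47
1 = −25·215 + 96·56
1 = 96·8011 − 3577·215
1 = −3577·48281 + 21558·8011
1 = 21558·345978 − 154483·48281
1 = −154483·740237 + 330524·345978
1 = 330524·2566689 − 1146055·740237
Thus 740237·(-1146055) ≡ 1 (mod 2566689); reducing, -1146055 mod 2566689 = 1420634.

1420634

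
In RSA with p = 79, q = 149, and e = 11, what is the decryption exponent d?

2099

φ(n) = (p−1)(q−1) = 78·148 = 11544.
Need d with 11·d ≡ 1 (mod 11544). Apply the extended Euclidean algorithm:
11544 = 1049*11 + 5
11 = 2*5 + 1
5 = 5*1 + 0
Back-substitute:
1 = 11 − 2·5
1 = −2·11544 + 2099·11
So 11·2099 ≡ 1 (mod 11544), hence d = 2099.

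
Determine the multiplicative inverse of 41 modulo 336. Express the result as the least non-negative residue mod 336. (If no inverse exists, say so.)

41

Extended Euclidean algorithm:
336 = 8*41 + 8
41 = 5*8 + 1
8 = 8*1 + 0
Since gcd(41, 336) = 1, back-substitute to write 1 as a combination:
1 = 41 − 5·8
1 = −5·336 + 41·41
So 41·41 ≡ 1 (mod 336).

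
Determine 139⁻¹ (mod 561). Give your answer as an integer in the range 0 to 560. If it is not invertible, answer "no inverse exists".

gcd(561, 139) by repeated division:
561 = 4×139 + 5
139 = 27×5 + 4
5 = 1×4 + 1
4 = 4×1 + 0
The gcd is 1. Working backward:
1 = 5 − 4
1 = −139 + 28·5
1 = 28·561 − 113·139
Hence 139⁻¹ ≡ -113 ≡ 448 (mod 561).

448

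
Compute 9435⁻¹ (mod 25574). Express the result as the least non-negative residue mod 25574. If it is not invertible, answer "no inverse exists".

Run Euclid on (25574, 9435):
25574 = 2*9435 + 6704
9435 = 1*6704 + 2731
6704 = 2*2731 + 1242
2731 = 2*1242 + 247
1242 = 5*247 + 7
247 = 35*7 + 2
7 = 3*2 + 1
2 = 2*1 + 0
Since gcd(9435, 25574) = 1, back-substitute to write 1 as a combination:
1 = 7 − 3·2
1 = −3·247 + 106·7
1 = 106·1242 − 533·247
1 = −533·2731 + 1172·1242
1 = 1172·6704 − 2877·2731
1 = −2877·9435 + 4049·6704
1 = 4049·25574 − 10975·9435
So 9435·(-10975) ≡ 1 (mod 25574), and -10975 ≡ 14599 (mod 25574).

14599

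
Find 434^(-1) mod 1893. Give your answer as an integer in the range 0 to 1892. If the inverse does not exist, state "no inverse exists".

Apply the Euclidean algorithm to 1893 and 434:
1893 = 4·434 + 157
434 = 2·157 + 120
157 = 1·120 + 37
120 = 3·37 + 9
37 = 4·9 + 1
9 = 9·1 + 0
gcd = 1, so the inverse exists. Back-substitute:
1 = 37 − 4·9
1 = −4·120 + 13·37
1 = 13·157 − 17·120
1 = −17·434 + 47·157
1 = 47·1893 − 205·434
Hence 434⁻¹ ≡ -205 ≡ 1688 (mod 1893).

1688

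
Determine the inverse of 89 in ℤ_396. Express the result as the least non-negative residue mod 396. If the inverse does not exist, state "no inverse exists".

gcd(396, 89) by repeated division:
396 = 4×89 + 40
89 = 2×40 + 9
40 = 4×9 + 4
9 = 2×4 + 1
4 = 4×1 + 0
Since gcd(89, 396) = 1, back-substitute to write 1 as a combination:
1 = 9 − 2·4
1 = −2·40 + 9·9
1 = 9·89 − 20·40
1 = −20·396 + 89·89
So 89·89 ≡ 1 (mod 396).

89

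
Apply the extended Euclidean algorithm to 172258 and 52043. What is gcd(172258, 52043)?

1

Euclidean algorithm:
172258 = 3*52043 + 16129
52043 = 3*16129 + 3656
16129 = 4*3656 + 1505
3656 = 2*1505 + 646
1505 = 2*646 + 213
646 = 3*213 + 7
213 = 30*7 + 3
7 = 2*3 + 1
3 = 3*1 + 0
gcd(172258, 52043) = 1.
Back-substituting:
1 = 7 − 2·3
1 = −2·213 + 61·7
1 = 61·646 − 185·213
1 = −185·1505 + 431·646
1 = 431·3656 − 1047·1505
1 = −1047·16129 + 4619·3656
1 = 4619·52043 − 14904·16129
1 = −14904·172258 + 49331·52043
So 1 = (-14904)·172258 + (49331)·52043.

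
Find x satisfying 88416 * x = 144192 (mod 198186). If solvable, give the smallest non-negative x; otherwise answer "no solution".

First find gcd(88416, 198186):
198186 = 2*88416 + 21354
88416 = 4*21354 + 3000
21354 = 7*3000 + 354
3000 = 8*354 + 168
354 = 2*168 + 18
168 = 9*18 + 6
18 = 3*6 + 0
gcd = 6 and 6 | 144192, so solutions exist. Divide through by 6: 14736x ≡ 24032 (mod 33031).
Now find 14736⁻¹ mod 33031:
33031 = 2·14736 + 3559
14736 = 4·3559 + 500
3559 = 7·500 + 59
500 = 8·59 + 28
59 = 2·28 + 3
28 = 9·3 + 1
3 = 3·1 + 0
Back-substitute:
1 = 28 − 9·3
1 = −9·59 + 19·28
1 = 19·500 − 161·59
1 = −161·3559 + 1146·500
1 = 1146·14736 − 4745·3559
1 = −4745·33031 + 10636·14736
So 14736⁻¹ ≡ 10636 (mod 33031).
Then x ≡ 10636·24032 ≡ 10474 (mod 33031); the smallest non-negative solution is x = 10474.

10474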